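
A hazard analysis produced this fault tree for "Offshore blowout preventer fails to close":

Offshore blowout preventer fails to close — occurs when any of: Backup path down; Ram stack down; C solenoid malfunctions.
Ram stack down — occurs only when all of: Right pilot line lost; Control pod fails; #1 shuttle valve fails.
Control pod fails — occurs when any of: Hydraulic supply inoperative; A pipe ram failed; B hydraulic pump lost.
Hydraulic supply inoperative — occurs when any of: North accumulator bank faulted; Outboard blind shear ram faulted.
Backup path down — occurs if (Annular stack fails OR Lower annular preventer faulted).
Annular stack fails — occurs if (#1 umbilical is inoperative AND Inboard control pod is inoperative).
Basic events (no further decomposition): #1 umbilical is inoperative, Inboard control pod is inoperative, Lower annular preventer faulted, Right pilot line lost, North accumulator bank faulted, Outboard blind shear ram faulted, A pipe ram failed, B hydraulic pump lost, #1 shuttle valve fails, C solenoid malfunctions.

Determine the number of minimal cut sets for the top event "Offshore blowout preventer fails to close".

Annular stack fails [AND]: one cut set from each child combined → 1 × 1 = 1 cut set(s).
Backup path down [OR]: union of children's cut sets → 2 cut set(s).
Hydraulic supply inoperative [OR]: union of children's cut sets → 2 cut set(s).
Control pod fails [OR]: union of children's cut sets → 4 cut set(s).
Ram stack down [AND]: one cut set from each child combined → 1 × 4 × 1 = 4 cut set(s).
Offshore blowout preventer fails to close [OR]: union of children's cut sets → 7 cut set(s).
Minimal cut sets: {#1 umbilical is inoperative, Inboard control pod is inoperative}; {Lower annular preventer faulted}; {#1 shuttle valve fails, North accumulator bank faulted, Right pilot line lost}; {#1 shuttle valve fails, Outboard blind shear ram faulted, Right pilot line lost}; {#1 shuttle valve fails, A pipe ram failed, Right pilot line lost}; {#1 shuttle valve fails, B hydraulic pump lost, Right pilot line lost}; {C solenoid malfunctions}.

7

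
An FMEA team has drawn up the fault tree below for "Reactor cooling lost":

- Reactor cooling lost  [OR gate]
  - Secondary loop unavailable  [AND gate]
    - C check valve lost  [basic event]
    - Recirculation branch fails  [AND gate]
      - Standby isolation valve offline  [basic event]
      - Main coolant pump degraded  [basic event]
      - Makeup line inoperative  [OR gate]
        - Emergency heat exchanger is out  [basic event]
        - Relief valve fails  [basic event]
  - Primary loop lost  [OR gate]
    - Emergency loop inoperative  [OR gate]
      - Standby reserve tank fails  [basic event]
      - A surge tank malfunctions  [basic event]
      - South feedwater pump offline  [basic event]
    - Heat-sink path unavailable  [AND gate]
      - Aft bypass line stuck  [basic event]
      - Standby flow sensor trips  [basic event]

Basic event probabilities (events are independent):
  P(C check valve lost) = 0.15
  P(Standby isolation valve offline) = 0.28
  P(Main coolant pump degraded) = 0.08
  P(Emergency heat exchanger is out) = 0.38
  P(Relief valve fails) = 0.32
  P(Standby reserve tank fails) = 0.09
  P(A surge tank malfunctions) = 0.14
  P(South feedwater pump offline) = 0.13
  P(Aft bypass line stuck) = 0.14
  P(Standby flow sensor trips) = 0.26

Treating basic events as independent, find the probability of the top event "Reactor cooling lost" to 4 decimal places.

0.3452

P(Makeup line inoperative) [OR] = 1 − (1−0.38) × (1−0.32) = 0.578400
P(Recirculation branch fails) [AND] = 0.28 × 0.08 × 0.578400 = 0.012956
P(Secondary loop unavailable) [AND] = 0.15 × 0.012956 = 0.001943
P(Emergency loop inoperative) [OR] = 1 − (1−0.09) × (1−0.14) × (1−0.13) = 0.319138
P(Heat-sink path unavailable) [AND] = 0.14 × 0.26 = 0.036400
P(Primary loop lost) [OR] = 1 − (1−0.319138) × (1−0.036400) = 0.343921
P(Reactor cooling lost) [OR] = 1 − (1−0.001943) × (1−0.343921) = 0.345196
Rounded to 4 decimal places: P(Reactor cooling lost) ≈ 0.3452.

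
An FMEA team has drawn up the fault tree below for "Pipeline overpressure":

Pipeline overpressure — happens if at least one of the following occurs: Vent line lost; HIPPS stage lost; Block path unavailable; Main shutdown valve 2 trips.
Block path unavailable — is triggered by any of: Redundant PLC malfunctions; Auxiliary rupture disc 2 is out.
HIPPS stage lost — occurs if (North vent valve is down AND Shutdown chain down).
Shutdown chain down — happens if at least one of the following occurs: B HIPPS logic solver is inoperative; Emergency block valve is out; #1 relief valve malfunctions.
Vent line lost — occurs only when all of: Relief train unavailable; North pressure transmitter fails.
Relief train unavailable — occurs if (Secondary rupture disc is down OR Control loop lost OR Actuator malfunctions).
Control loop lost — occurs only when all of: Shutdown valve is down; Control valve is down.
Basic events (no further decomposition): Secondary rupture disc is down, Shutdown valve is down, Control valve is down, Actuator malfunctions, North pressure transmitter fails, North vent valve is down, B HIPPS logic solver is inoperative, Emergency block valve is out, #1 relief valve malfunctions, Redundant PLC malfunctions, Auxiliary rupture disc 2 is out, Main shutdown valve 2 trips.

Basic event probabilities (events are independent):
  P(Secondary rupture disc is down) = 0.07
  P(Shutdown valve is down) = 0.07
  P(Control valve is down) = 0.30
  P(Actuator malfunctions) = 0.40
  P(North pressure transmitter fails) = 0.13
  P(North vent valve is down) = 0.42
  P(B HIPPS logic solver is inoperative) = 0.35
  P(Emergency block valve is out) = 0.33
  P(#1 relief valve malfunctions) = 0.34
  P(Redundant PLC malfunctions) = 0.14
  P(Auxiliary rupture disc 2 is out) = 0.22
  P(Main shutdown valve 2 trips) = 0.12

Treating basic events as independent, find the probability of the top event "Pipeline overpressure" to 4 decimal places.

P(Control loop lost) [AND] = 0.07 × 0.30 = 0.021000
P(Relief train unavailable) [OR] = 1 − (1−0.07) × (1−0.021000) × (1−0.40) = 0.453718
P(Vent line lost) [AND] = 0.453718 × 0.13 = 0.058983
P(Shutdown chain down) [OR] = 1 − (1−0.35) × (1−0.33) × (1−0.34) = 0.712570
P(HIPPS stage lost) [AND] = 0.42 × 0.712570 = 0.299279
P(Block path unavailable) [OR] = 1 − (1−0.14) × (1−0.22) = 0.329200
P(Pipeline overpressure) [OR] = 1 − (1−0.058983) × (1−0.299279) × (1−0.329200) × (1−0.12) = 0.610759
Rounded to 4 decimal places: P(Pipeline overpressure) ≈ 0.6108.

0.6108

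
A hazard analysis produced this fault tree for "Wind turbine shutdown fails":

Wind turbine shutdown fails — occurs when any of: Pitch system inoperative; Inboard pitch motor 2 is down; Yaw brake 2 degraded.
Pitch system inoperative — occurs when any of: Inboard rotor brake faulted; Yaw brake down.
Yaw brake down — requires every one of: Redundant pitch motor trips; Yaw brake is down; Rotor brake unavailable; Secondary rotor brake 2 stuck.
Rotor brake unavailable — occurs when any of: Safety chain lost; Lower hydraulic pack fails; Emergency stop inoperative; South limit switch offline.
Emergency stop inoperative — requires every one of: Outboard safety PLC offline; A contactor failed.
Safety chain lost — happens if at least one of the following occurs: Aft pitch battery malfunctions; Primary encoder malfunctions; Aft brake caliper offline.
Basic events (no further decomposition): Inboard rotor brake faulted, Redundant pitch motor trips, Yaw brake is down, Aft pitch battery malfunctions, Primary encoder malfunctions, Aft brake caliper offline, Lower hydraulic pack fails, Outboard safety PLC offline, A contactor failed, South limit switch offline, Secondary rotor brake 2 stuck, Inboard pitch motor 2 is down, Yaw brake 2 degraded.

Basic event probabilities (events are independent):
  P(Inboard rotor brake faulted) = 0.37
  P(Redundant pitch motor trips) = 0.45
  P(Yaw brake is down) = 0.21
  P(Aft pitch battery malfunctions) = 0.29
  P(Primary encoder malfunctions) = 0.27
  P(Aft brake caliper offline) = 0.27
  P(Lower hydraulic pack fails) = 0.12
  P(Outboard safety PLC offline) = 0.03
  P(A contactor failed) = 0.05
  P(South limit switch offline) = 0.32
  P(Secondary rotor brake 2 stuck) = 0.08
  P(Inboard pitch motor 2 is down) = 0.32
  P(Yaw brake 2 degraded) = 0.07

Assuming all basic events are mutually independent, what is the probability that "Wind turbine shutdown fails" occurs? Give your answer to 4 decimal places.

0.6039

P(Safety chain lost) [OR] = 1 − (1−0.29) × (1−0.27) × (1−0.27) = 0.621641
P(Emergency stop inoperative) [AND] = 0.03 × 0.05 = 0.001500
P(Rotor brake unavailable) [OR] = 1 − (1−0.621641) × (1−0.12) × (1−0.001500) × (1−0.32) = 0.773930
P(Yaw brake down) [AND] = 0.45 × 0.21 × 0.773930 × 0.08 = 0.005851
P(Pitch system inoperative) [OR] = 1 − (1−0.37) × (1−0.005851) = 0.373686
P(Wind turbine shutdown fails) [OR] = 1 − (1−0.373686) × (1−0.32) × (1−0.07) = 0.603919
Rounded to 4 decimal places: P(Wind turbine shutdown fails) ≈ 0.6039.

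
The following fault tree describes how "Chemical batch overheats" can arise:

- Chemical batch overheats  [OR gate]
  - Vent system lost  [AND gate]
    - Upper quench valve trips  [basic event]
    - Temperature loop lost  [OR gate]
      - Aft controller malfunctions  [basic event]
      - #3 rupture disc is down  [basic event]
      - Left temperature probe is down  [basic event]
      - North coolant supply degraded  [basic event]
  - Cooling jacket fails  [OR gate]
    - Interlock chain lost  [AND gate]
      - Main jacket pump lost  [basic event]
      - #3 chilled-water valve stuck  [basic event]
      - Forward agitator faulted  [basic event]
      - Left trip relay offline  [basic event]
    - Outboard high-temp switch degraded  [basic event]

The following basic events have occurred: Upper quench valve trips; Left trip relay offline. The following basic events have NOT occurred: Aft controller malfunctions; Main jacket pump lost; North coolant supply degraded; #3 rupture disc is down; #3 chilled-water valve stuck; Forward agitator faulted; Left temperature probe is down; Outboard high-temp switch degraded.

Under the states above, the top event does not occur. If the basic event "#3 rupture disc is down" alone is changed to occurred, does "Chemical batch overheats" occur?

Yes

Counterfactual: set "#3 rupture disc is down" to occurred.
Temperature loop lost [OR]: Aft controller malfunctions=not, #3 rupture disc is down=occurs, Left temperature probe is down=not, North coolant supply degraded=not → at least one input occurs → occurs.
Vent system lost [AND]: Upper quench valve trips=occurs, Temperature loop lost=occurs → all inputs occur → occurs.
Interlock chain lost [AND]: Main jacket pump lost=not, #3 chilled-water valve stuck=not, Forward agitator faulted=not, Left trip relay offline=occurs → not all inputs occur → does not occur.
Cooling jacket fails [OR]: Interlock chain lost=not, Outboard high-temp switch degraded=not → no input occurs → does not occur.
Chemical batch overheats [OR]: Vent system lost=occurs, Cooling jacket fails=not → at least one input occurs → occurs.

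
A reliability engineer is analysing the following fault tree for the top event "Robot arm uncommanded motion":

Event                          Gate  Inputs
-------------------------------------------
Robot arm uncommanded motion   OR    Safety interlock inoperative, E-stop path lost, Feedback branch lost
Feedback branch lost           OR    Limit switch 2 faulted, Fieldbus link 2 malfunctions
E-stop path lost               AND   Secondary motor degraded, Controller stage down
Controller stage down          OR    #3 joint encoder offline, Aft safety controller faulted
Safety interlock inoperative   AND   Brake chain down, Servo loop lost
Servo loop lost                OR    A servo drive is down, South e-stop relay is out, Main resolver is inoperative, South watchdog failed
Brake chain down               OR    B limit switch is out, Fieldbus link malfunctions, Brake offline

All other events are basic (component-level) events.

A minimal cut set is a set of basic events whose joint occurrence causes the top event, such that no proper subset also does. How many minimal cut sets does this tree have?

16

Brake chain down [OR]: union of children's cut sets → 3 cut set(s).
Servo loop lost [OR]: union of children's cut sets → 4 cut set(s).
Safety interlock inoperative [AND]: one cut set from each child combined → 3 × 4 = 12 cut set(s).
Controller stage down [OR]: union of children's cut sets → 2 cut set(s).
E-stop path lost [AND]: one cut set from each child combined → 1 × 2 = 2 cut set(s).
Feedback branch lost [OR]: union of children's cut sets → 2 cut set(s).
Robot arm uncommanded motion [OR]: union of children's cut sets → 16 cut set(s).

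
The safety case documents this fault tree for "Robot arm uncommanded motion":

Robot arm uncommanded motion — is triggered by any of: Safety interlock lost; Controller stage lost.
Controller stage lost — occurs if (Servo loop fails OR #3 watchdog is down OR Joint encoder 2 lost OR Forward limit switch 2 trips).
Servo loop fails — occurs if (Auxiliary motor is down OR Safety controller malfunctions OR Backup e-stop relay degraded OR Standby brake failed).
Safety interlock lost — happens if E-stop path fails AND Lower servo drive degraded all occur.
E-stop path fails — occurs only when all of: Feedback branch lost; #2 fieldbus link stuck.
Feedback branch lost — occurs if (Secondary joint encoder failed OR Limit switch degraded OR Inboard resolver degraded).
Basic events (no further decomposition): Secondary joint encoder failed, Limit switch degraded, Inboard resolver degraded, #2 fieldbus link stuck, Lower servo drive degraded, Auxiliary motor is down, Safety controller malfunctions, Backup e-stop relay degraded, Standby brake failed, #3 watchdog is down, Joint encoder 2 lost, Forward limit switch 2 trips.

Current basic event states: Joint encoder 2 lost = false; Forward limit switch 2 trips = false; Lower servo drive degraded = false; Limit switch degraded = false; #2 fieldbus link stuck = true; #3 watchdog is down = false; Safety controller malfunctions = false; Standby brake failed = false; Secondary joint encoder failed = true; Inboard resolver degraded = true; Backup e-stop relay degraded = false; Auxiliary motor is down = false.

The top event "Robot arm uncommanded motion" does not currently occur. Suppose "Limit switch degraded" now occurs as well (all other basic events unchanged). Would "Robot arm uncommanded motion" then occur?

Counterfactual: set "Limit switch degraded" to occurred.
Feedback branch lost [OR]: Secondary joint encoder failed=occurs, Limit switch degraded=occurs, Inboard resolver degraded=occurs → at least one input occurs → occurs.
E-stop path fails [AND]: Feedback branch lost=occurs, #2 fieldbus link stuck=occurs → all inputs occur → occurs.
Safety interlock lost [AND]: E-stop path fails=occurs, Lower servo drive degraded=not → not all inputs occur → does not occur.
Servo loop fails [OR]: Auxiliary motor is down=not, Safety controller malfunctions=not, Backup e-stop relay degraded=not, Standby brake failed=not → no input occurs → does not occur.
Controller stage lost [OR]: Servo loop fails=not, #3 watchdog is down=not, Joint encoder 2 lost=not, Forward limit switch 2 trips=not → no input occurs → does not occur.
Robot arm uncommanded motion [OR]: Safety interlock lost=not, Controller stage lost=not → no input occurs → does not occur.

No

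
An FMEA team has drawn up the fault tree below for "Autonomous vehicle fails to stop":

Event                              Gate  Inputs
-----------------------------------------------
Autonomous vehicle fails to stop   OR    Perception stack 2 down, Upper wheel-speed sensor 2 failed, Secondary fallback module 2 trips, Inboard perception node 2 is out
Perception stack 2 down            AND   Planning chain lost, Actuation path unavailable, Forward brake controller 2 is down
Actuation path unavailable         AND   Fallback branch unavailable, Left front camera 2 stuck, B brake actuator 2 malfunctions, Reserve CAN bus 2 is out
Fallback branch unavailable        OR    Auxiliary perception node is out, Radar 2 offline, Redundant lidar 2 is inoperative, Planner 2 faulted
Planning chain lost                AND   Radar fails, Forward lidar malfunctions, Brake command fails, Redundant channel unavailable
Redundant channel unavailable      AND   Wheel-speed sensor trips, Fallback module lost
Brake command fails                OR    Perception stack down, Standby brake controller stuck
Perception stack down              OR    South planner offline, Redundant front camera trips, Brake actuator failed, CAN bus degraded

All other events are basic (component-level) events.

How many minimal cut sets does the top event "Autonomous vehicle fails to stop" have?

23

Perception stack down [OR]: union of children's cut sets → 4 cut set(s).
Brake command fails [OR]: union of children's cut sets → 5 cut set(s).
Redundant channel unavailable [AND]: one cut set from each child combined → 1 × 1 = 1 cut set(s).
Planning chain lost [AND]: one cut set from each child combined → 1 × 1 × 5 × 1 = 5 cut set(s).
Fallback branch unavailable [OR]: union of children's cut sets → 4 cut set(s).
Actuation path unavailable [AND]: one cut set from each child combined → 4 × 1 × 1 × 1 = 4 cut set(s).
Perception stack 2 down [AND]: one cut set from each child combined → 5 × 4 × 1 = 20 cut set(s).
Autonomous vehicle fails to stop [OR]: union of children's cut sets → 23 cut set(s).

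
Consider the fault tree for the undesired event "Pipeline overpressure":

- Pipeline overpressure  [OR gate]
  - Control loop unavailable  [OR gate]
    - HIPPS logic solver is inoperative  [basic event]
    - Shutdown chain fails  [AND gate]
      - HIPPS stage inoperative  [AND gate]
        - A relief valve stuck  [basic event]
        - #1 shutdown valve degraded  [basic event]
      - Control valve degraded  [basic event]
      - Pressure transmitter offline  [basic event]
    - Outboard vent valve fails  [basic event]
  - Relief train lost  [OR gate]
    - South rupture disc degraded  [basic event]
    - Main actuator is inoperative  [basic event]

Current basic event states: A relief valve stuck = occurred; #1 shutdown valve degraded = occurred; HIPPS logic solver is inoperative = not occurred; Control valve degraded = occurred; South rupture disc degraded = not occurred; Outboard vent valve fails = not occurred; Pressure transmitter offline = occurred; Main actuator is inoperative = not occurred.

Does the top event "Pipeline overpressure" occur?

HIPPS stage inoperative [AND]: A relief valve stuck=occurs, #1 shutdown valve degraded=occurs → all inputs occur → occurs.
Shutdown chain fails [AND]: HIPPS stage inoperative=occurs, Control valve degraded=occurs, Pressure transmitter offline=occurs → all inputs occur → occurs.
Control loop unavailable [OR]: HIPPS logic solver is inoperative=not, Shutdown chain fails=occurs, Outboard vent valve fails=not → at least one input occurs → occurs.
Relief train lost [OR]: South rupture disc degraded=not, Main actuator is inoperative=not → no input occurs → does not occur.
Pipeline overpressure [OR]: Control loop unavailable=occurs, Relief train lost=not → at least one input occurs → occurs.

Yes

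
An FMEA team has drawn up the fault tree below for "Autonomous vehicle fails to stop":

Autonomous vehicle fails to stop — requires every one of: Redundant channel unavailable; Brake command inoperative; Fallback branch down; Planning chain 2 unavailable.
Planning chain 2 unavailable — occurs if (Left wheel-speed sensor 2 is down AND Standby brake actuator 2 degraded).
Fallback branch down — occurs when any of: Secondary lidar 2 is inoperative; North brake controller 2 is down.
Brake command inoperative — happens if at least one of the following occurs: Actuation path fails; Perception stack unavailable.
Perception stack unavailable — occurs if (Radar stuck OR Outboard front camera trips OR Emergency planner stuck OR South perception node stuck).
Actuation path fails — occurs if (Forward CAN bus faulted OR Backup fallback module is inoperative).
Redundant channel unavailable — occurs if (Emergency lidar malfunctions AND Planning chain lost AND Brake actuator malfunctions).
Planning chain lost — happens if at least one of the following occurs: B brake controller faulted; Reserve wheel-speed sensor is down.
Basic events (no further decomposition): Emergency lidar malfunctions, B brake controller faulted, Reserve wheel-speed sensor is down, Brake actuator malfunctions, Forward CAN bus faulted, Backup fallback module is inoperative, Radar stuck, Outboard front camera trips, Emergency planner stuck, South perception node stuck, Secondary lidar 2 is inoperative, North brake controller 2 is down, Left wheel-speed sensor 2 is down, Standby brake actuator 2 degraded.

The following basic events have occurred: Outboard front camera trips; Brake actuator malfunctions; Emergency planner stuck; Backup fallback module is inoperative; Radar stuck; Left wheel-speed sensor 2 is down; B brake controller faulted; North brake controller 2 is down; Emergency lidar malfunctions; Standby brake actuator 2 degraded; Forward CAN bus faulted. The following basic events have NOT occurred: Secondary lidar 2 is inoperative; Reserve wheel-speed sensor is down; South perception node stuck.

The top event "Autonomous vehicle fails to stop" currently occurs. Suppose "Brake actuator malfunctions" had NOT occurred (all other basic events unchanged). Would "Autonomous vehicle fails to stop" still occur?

Counterfactual: set "Brake actuator malfunctions" to not occurred.
Planning chain lost [OR]: B brake controller faulted=occurs, Reserve wheel-speed sensor is down=not → at least one input occurs → occurs.
Redundant channel unavailable [AND]: Emergency lidar malfunctions=occurs, Planning chain lost=occurs, Brake actuator malfunctions=not → not all inputs occur → does not occur.
Actuation path fails [OR]: Forward CAN bus faulted=occurs, Backup fallback module is inoperative=occurs → at least one input occurs → occurs.
Perception stack unavailable [OR]: Radar stuck=occurs, Outboard front camera trips=occurs, Emergency planner stuck=occurs, South perception node stuck=not → at least one input occurs → occurs.
Brake command inoperative [OR]: Actuation path fails=occurs, Perception stack unavailable=occurs → at least one input occurs → occurs.
Fallback branch down [OR]: Secondary lidar 2 is inoperative=not, North brake controller 2 is down=occurs → at least one input occurs → occurs.
Planning chain 2 unavailable [AND]: Left wheel-speed sensor 2 is down=occurs, Standby brake actuator 2 degraded=occurs → all inputs occur → occurs.
Autonomous vehicle fails to stop [AND]: Redundant channel unavailable=not, Brake command inoperative=occurs, Fallback branch down=occurs, Planning chain 2 unavailable=occurs → not all inputs occur → does not occur.

No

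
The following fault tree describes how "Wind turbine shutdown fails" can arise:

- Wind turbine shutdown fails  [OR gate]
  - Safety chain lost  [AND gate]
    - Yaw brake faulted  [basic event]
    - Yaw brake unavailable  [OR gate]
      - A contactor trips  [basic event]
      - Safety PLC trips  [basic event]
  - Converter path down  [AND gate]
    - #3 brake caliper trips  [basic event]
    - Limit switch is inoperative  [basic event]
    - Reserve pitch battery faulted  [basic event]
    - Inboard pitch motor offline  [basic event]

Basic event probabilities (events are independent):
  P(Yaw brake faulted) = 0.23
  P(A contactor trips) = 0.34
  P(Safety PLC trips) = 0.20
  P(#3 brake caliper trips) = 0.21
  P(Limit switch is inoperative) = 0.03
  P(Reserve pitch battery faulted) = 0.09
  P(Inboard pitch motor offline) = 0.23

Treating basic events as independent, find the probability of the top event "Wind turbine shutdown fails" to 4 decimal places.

P(Yaw brake unavailable) [OR] = 1 − (1−0.34) × (1−0.20) = 0.472000
P(Safety chain lost) [AND] = 0.23 × 0.472000 = 0.108560
P(Converter path down) [AND] = 0.21 × 0.03 × 0.09 × 0.23 = 0.000130
P(Wind turbine shutdown fails) [OR] = 1 − (1−0.108560) × (1−0.000130) = 0.108676
Rounded to 4 decimal places: P(Wind turbine shutdown fails) ≈ 0.1087.

0.1087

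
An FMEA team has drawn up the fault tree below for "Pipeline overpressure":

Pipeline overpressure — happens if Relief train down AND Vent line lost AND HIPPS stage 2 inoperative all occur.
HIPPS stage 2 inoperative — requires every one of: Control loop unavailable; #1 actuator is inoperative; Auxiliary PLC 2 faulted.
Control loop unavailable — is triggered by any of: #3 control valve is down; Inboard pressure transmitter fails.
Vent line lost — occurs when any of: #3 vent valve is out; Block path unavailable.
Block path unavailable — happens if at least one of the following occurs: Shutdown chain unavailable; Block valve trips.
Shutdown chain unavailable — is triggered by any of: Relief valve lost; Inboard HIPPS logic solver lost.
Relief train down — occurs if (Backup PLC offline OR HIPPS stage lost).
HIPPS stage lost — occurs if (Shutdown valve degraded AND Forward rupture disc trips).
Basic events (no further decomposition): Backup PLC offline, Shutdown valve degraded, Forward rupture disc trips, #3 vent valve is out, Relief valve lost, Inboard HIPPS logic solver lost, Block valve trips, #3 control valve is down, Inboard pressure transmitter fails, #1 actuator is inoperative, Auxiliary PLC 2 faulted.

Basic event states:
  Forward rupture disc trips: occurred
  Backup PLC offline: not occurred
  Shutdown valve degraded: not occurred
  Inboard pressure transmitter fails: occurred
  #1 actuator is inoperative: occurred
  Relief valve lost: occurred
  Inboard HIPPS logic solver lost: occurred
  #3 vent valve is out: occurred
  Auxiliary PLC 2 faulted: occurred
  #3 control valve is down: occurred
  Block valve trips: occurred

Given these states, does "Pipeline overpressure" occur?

No

HIPPS stage lost [AND]: Shutdown valve degraded=not, Forward rupture disc trips=occurs → not all inputs occur → does not occur.
Relief train down [OR]: Backup PLC offline=not, HIPPS stage lost=not → no input occurs → does not occur.
Shutdown chain unavailable [OR]: Relief valve lost=occurs, Inboard HIPPS logic solver lost=occurs → at least one input occurs → occurs.
Block path unavailable [OR]: Shutdown chain unavailable=occurs, Block valve trips=occurs → at least one input occurs → occurs.
Vent line lost [OR]: #3 vent valve is out=occurs, Block path unavailable=occurs → at least one input occurs → occurs.
Control loop unavailable [OR]: #3 control valve is down=occurs, Inboard pressure transmitter fails=occurs → at least one input occurs → occurs.
HIPPS stage 2 inoperative [AND]: Control loop unavailable=occurs, #1 actuator is inoperative=occurs, Auxiliary PLC 2 faulted=occurs → all inputs occur → occurs.
Pipeline overpressure [AND]: Relief train down=not, Vent line lost=occurs, HIPPS stage 2 inoperative=occurs → not all inputs occur → does not occur.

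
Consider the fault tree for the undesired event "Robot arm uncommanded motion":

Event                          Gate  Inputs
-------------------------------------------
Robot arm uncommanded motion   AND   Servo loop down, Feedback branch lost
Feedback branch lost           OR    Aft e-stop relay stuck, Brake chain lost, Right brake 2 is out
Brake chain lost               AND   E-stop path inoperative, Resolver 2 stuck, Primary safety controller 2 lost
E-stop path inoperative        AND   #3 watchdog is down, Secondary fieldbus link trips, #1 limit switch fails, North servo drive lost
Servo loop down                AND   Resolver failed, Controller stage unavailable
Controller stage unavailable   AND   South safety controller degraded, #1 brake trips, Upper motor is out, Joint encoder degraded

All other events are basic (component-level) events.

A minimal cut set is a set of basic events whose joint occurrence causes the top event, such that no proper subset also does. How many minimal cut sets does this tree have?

Controller stage unavailable [AND]: one cut set from each child combined → 1 × 1 × 1 × 1 = 1 cut set(s).
Servo loop down [AND]: one cut set from each child combined → 1 × 1 = 1 cut set(s).
E-stop path inoperative [AND]: one cut set from each child combined → 1 × 1 × 1 × 1 = 1 cut set(s).
Brake chain lost [AND]: one cut set from each child combined → 1 × 1 × 1 = 1 cut set(s).
Feedback branch lost [OR]: union of children's cut sets → 3 cut set(s).
Robot arm uncommanded motion [AND]: one cut set from each child combined → 1 × 3 = 3 cut set(s).
Minimal cut sets: {#1 brake trips, Aft e-stop relay stuck, Joint encoder degraded, Resolver failed, South safety controller degraded, Upper motor is out}; {#1 brake trips, #1 limit switch fails, #3 watchdog is down, Joint encoder degraded, North servo drive lost, Primary safety controller 2 lost, Resolver 2 stuck, Resolver failed, Secondary fieldbus link trips, South safety controller degraded, Upper motor is out}; {#1 brake trips, Joint encoder degraded, Resolver failed, Right brake 2 is out, South safety controller degraded, Upper motor is out}.

3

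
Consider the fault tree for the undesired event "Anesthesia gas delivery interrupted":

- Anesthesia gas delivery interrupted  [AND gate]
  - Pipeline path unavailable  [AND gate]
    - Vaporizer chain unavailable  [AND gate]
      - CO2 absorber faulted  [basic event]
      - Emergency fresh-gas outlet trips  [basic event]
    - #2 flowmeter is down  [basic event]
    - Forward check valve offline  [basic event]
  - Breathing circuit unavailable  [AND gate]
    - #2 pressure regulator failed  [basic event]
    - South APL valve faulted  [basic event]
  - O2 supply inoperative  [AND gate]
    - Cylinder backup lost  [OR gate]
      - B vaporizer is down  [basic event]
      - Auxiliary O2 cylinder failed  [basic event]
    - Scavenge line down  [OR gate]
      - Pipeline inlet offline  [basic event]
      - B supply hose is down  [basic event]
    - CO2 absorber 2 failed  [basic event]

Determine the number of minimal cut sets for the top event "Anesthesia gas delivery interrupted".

4

Vaporizer chain unavailable [AND]: one cut set from each child combined → 1 × 1 = 1 cut set(s).
Pipeline path unavailable [AND]: one cut set from each child combined → 1 × 1 × 1 = 1 cut set(s).
Breathing circuit unavailable [AND]: one cut set from each child combined → 1 × 1 = 1 cut set(s).
Cylinder backup lost [OR]: union of children's cut sets → 2 cut set(s).
Scavenge line down [OR]: union of children's cut sets → 2 cut set(s).
O2 supply inoperative [AND]: one cut set from each child combined → 2 × 2 × 1 = 4 cut set(s).
Anesthesia gas delivery interrupted [AND]: one cut set from each child combined → 1 × 1 × 4 = 4 cut set(s).
Minimal cut sets: {#2 flowmeter is down, #2 pressure regulator failed, B vaporizer is down, CO2 absorber 2 failed, CO2 absorber faulted, Emergency fresh-gas outlet trips, Forward check valve offline, Pipeline inlet offline, South APL valve faulted}; {#2 flowmeter is down, #2 pressure regulator failed, B supply hose is down, B vaporizer is down, CO2 absorber 2 failed, CO2 absorber faulted, Emergency fresh-gas outlet trips, Forward check valve offline, South APL valve faulted}; {#2 flowmeter is down, #2 pressure regulator failed, Auxiliary O2 cylinder failed, CO2 absorber 2 failed, CO2 absorber faulted, Emergency fresh-gas outlet trips, Forward check valve offline, Pipeline inlet offline, South APL valve faulted}; {#2 flowmeter is down, #2 pressure regulator failed, Auxiliary O2 cylinder failed, B supply hose is down, CO2 absorber 2 failed, CO2 absorber faulted, Emergency fresh-gas outlet trips, Forward check valve offline, South APL valve faulted}.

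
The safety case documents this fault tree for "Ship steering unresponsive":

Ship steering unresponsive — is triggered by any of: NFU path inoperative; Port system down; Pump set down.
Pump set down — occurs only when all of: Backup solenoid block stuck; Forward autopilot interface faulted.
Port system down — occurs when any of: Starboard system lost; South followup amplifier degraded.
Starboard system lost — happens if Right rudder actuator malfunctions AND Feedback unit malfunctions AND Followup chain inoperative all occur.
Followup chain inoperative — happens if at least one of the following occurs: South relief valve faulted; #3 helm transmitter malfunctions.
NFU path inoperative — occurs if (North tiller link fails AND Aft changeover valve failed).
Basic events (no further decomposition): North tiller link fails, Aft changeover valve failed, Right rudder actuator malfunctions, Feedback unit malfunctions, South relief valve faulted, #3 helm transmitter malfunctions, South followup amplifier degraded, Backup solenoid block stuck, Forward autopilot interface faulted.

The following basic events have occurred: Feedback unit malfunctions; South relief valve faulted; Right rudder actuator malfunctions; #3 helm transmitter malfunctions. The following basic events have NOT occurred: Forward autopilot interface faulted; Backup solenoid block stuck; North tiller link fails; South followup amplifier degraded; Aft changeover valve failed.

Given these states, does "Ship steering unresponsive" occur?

NFU path inoperative [AND]: North tiller link fails=not, Aft changeover valve failed=not → not all inputs occur → does not occur.
Followup chain inoperative [OR]: South relief valve faulted=occurs, #3 helm transmitter malfunctions=occurs → at least one input occurs → occurs.
Starboard system lost [AND]: Right rudder actuator malfunctions=occurs, Feedback unit malfunctions=occurs, Followup chain inoperative=occurs → all inputs occur → occurs.
Port system down [OR]: Starboard system lost=occurs, South followup amplifier degraded=not → at least one input occurs → occurs.
Pump set down [AND]: Backup solenoid block stuck=not, Forward autopilot interface faulted=not → not all inputs occur → does not occur.
Ship steering unresponsive [OR]: NFU path inoperative=not, Port system down=occurs, Pump set down=not → at least one input occurs → occurs.

Yes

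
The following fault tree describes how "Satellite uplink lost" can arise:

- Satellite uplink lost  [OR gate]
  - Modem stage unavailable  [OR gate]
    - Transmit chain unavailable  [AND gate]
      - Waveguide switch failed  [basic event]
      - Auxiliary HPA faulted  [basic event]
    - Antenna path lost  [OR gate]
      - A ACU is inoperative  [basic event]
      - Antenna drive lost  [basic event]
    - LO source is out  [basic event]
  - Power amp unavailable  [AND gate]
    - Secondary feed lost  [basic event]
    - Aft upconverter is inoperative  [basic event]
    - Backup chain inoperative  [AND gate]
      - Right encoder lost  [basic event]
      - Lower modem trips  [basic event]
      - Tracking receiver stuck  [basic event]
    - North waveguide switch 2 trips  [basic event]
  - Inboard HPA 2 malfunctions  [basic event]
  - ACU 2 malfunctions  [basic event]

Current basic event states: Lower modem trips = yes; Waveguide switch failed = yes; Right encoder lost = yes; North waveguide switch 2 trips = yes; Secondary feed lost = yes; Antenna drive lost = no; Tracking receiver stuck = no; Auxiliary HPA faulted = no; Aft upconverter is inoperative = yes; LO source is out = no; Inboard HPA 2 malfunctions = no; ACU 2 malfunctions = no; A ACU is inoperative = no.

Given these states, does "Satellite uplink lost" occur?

No

Transmit chain unavailable [AND]: Waveguide switch failed=occurs, Auxiliary HPA faulted=not → not all inputs occur → does not occur.
Antenna path lost [OR]: A ACU is inoperative=not, Antenna drive lost=not → no input occurs → does not occur.
Modem stage unavailable [OR]: Transmit chain unavailable=not, Antenna path lost=not, LO source is out=not → no input occurs → does not occur.
Backup chain inoperative [AND]: Right encoder lost=occurs, Lower modem trips=occurs, Tracking receiver stuck=not → not all inputs occur → does not occur.
Power amp unavailable [AND]: Secondary feed lost=occurs, Aft upconverter is inoperative=occurs, Backup chain inoperative=not, North waveguide switch 2 trips=occurs → not all inputs occur → does not occur.
Satellite uplink lost [OR]: Modem stage unavailable=not, Power amp unavailable=not, Inboard HPA 2 malfunctions=not, ACU 2 malfunctions=not → no input occurs → does not occur.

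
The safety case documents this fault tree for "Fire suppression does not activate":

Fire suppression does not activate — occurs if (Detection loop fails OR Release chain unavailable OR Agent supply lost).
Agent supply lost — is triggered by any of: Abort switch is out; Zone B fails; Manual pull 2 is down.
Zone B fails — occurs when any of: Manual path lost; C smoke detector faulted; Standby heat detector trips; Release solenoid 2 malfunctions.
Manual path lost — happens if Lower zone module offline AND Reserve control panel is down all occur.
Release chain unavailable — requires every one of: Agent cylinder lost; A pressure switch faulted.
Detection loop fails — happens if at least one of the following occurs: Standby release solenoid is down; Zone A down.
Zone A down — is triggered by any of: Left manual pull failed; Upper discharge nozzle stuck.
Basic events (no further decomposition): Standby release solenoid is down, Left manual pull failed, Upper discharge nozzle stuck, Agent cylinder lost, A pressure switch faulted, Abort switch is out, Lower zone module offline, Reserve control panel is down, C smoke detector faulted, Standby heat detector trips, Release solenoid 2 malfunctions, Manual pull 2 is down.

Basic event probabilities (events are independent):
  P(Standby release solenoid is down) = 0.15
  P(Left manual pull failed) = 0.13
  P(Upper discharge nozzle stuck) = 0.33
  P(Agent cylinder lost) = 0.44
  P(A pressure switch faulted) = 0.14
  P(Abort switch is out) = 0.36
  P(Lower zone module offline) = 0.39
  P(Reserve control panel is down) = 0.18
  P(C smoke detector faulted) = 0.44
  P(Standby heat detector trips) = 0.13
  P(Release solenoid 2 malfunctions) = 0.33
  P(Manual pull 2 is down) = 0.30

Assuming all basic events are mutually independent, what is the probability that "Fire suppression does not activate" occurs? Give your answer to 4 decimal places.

P(Zone A down) [OR] = 1 − (1−0.13) × (1−0.33) = 0.417100
P(Detection loop fails) [OR] = 1 − (1−0.15) × (1−0.417100) = 0.504535
P(Release chain unavailable) [AND] = 0.44 × 0.14 = 0.061600
P(Manual path lost) [AND] = 0.39 × 0.18 = 0.070200
P(Zone B fails) [OR] = 1 − (1−0.070200) × (1−0.44) × (1−0.13) × (1−0.33) = 0.696491
P(Agent supply lost) [OR] = 1 − (1−0.36) × (1−0.696491) × (1−0.30) = 0.864028
P(Fire suppression does not activate) [OR] = 1 − (1−0.504535) × (1−0.061600) × (1−0.864028) = 0.936781
Rounded to 4 decimal places: P(Fire suppression does not activate) ≈ 0.9368.

0.9368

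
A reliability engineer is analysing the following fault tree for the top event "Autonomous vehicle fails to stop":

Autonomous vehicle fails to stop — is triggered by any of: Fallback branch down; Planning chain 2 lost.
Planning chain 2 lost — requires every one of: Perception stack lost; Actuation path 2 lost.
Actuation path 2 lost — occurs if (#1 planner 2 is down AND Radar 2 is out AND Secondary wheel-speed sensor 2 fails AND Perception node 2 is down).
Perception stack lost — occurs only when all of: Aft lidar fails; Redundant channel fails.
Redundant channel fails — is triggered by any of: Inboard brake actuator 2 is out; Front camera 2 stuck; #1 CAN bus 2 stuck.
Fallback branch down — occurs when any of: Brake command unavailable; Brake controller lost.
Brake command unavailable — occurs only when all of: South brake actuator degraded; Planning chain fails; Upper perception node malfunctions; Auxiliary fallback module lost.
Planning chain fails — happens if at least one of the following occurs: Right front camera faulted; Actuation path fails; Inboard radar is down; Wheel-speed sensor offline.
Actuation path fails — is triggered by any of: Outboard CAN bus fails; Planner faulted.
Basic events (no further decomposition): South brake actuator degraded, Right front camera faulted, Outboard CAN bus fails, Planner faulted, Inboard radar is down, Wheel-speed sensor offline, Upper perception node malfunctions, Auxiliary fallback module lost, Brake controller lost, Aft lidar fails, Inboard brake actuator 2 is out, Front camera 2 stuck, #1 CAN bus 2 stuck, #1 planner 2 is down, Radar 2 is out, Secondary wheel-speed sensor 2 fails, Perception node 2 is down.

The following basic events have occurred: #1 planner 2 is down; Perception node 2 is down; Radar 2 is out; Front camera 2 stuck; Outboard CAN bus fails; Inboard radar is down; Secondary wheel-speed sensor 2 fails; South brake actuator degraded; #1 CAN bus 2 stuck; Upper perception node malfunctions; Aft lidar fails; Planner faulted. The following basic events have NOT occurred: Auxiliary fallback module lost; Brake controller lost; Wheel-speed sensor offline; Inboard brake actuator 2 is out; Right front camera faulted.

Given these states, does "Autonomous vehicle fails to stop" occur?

Actuation path fails [OR]: Outboard CAN bus fails=occurs, Planner faulted=occurs → at least one input occurs → occurs.
Planning chain fails [OR]: Right front camera faulted=not, Actuation path fails=occurs, Inboard radar is down=occurs, Wheel-speed sensor offline=not → at least one input occurs → occurs.
Brake command unavailable [AND]: South brake actuator degraded=occurs, Planning chain fails=occurs, Upper perception node malfunctions=occurs, Auxiliary fallback module lost=not → not all inputs occur → does not occur.
Fallback branch down [OR]: Brake command unavailable=not, Brake controller lost=not → no input occurs → does not occur.
Redundant channel fails [OR]: Inboard brake actuator 2 is out=not, Front camera 2 stuck=occurs, #1 CAN bus 2 stuck=occurs → at least one input occurs → occurs.
Perception stack lost [AND]: Aft lidar fails=occurs, Redundant channel fails=occurs → all inputs occur → occurs.
Actuation path 2 lost [AND]: #1 planner 2 is down=occurs, Radar 2 is out=occurs, Secondary wheel-speed sensor 2 fails=occurs, Perception node 2 is down=occurs → all inputs occur → occurs.
Planning chain 2 lost [AND]: Perception stack lost=occurs, Actuation path 2 lost=occurs → all inputs occur → occurs.
Autonomous vehicle fails to stop [OR]: Fallback branch down=not, Planning chain 2 lost=occurs → at least one input occurs → occurs.

Yes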